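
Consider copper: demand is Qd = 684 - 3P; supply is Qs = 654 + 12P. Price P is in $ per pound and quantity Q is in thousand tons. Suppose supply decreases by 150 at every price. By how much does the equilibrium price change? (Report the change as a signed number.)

Equating demand and supply, 684 - 3P = 654 + 12P gives 15P = 30, so P* = 2.
Substitute back: Q* = 684 - 3(2) = 678.
After the shift, supply is Qs = 504 + 12P.
Re-solving, 15P = 180 gives P = 12 and Q = 648.
ΔP = 12 - 2 = 10.

ΔP = 10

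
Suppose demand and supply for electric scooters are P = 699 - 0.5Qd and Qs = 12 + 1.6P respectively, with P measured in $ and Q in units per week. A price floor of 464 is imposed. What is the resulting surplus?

Surplus = 284.4

Rewriting in direct form: Qd = 1398 - 2P.
Evaluating both curves at the floor price 464 gives Qd = 470, Qs = 754.4.
Surplus = Qs - Qd = 754.4 - 470 = 284.4.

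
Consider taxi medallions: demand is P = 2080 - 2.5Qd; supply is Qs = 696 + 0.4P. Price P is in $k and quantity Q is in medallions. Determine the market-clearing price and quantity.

Solving each curve for Q: Qd = 832 - 0.4P.
At equilibrium Qd = Qs, so 832 - 0.4P = 696 + 0.4P; collecting terms, 136 = 0.8P and P* = 170.
Substitute back: Q* = 832 - 0.4(170) = 764.

P* = 170, Q* = 764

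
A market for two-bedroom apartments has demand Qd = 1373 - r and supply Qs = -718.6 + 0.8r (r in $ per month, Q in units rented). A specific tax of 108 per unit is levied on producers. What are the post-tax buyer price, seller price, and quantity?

r_b = 1210, r_s = 1102, Q = 163

Producers keep r_s = r_b - 108 per unit, so supply in terms of the buyer price is Qs = -805 + 0.8r_b.
Market clearing requires 1373 - r_b = -805 + 0.8r_b; hence 2178 = 1.8r_b and r_b = 1210.
So r_s = 1102 and the quantity traded is Q = 1373 - 1210 = 163.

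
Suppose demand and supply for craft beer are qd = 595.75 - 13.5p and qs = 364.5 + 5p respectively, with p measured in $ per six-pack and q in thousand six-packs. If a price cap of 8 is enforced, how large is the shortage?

Shortage = 83.25

With p fixed at 8, quantity demanded is 487.75 and quantity supplied is 404.5.
Shortage = qd - qs = 487.75 - 404.5 = 83.25.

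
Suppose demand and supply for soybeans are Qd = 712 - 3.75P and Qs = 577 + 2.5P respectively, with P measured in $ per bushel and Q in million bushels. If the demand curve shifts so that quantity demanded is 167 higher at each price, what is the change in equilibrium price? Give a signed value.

At equilibrium Qd = Qs, so 712 - 3.75P = 577 + 2.5P; collecting terms, 135 = 6.25P and P* = 21.6.
Plugging P* into demand: Q* = 712 - 3.75(21.6) = 631.
After the shift, demand is Qd = 879 - 3.75P.
New equilibrium: 302 = 6.25P, so P = 48.32 and Q = 697.8.
ΔP = 48.32 - 21.6 = 26.72.

ΔP = 26.72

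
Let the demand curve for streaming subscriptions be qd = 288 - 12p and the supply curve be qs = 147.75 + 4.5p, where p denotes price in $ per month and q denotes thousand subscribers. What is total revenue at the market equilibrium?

Total revenue = 1581

Set qd = qs: 288 - 12p = 147.75 + 4.5p, so 140.25 = 16.5p and p* = 8.5.
Then q* = 288 - 12(8.5) = 186.
Total revenue = p* × q* = 8.5 × 186 = 1581.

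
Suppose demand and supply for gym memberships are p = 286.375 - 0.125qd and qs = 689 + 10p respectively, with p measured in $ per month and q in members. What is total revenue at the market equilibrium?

Total revenue = 140531

Solving each curve for q: qd = 2291 - 8p.
Equating demand and supply, 2291 - 8p = 689 + 10p gives 18p = 1602, so p* = 89.
From the demand curve, q* = 2291 - 8(89) = 1579.
Total revenue = p* × q* = 89 × 1579 = 140531.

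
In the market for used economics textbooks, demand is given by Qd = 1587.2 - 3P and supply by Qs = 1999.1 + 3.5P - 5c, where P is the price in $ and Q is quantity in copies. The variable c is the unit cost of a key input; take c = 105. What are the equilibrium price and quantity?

P* = 17.4, Q* = 1535

With c = 105, supply is Qs = 1474.1 + 3.5P.
At equilibrium Qd = Qs, so 1587.2 - 3P = 1474.1 + 3.5P; collecting terms, 113.1 = 6.5P and P* = 17.4.
Substitute back: Q* = 1587.2 - 3(17.4) = 1535.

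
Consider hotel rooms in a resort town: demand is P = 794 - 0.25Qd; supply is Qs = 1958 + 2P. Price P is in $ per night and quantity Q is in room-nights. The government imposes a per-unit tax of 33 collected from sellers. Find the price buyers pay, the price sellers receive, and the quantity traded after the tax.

P_b = 214, P_s = 181, Q = 2320

In direct form, Qd = 3176 - 4P.
With a tax of 33 on sellers, they supply based on the net price P_s = P_b - 33, so Qs = 1892 + 2P_b.
Equate demand and the shifted supply: 3176 - 4P_b = 1892 + 2P_b, giving 6P_b = 1284, so P_b = 214.
So P_s = 181 and the quantity traded is Q = 3176 - 4(214) = 2320.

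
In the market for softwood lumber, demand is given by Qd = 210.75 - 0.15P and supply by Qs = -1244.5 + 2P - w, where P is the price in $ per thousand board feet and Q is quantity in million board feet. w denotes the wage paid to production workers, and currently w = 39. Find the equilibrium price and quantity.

P* = 695, Q* = 106.5

With w = 39, supply is Qs = -1283.5 + 2P.
At equilibrium Qd = Qs, so 210.75 - 0.15P = -1283.5 + 2P; collecting terms, 1494.25 = 2.15P and P* = 695.
From the demand curve, Q* = 210.75 - 0.15(695) = 106.5.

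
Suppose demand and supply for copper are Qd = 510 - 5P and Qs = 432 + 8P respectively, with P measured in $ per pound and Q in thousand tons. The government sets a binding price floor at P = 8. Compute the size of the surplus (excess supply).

With P fixed at 8, quantity demanded is 470 and quantity supplied is 496.
Surplus = Qs - Qd = 496 - 470 = 26.

Surplus = 26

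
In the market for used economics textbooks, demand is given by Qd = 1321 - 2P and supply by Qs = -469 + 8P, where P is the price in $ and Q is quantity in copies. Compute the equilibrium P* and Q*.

At equilibrium Qd = Qs, so 1321 - 2P = -469 + 8P; collecting terms, 1790 = 10P and P* = 179.
Substitute back: Q* = 1321 - 2(179) = 963.

P* = 179, Q* = 963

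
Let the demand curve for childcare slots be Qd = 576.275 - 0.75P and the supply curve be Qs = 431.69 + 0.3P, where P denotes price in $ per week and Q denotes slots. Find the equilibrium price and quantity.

P* = 137.7, Q* = 473

At equilibrium Qd = Qs, so 576.275 - 0.75P = 431.69 + 0.3P; collecting terms, 144.585 = 1.05P and P* = 137.7.
From the demand curve, Q* = 576.275 - 0.75(137.7) = 473.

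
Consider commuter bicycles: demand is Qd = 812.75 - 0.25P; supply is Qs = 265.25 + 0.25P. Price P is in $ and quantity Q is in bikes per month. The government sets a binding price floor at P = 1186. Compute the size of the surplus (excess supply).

Surplus = 45.5

At P = 1186: Qd = 516.25 and Qs = 561.75.
Surplus = Qs - Qd = 561.75 - 516.25 = 45.5.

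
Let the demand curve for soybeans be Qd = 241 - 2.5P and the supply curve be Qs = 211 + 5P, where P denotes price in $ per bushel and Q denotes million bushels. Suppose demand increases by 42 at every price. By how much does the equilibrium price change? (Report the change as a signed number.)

ΔP = 5.6

Equating demand and supply, 241 - 2.5P = 211 + 5P gives 7.5P = 30, so P* = 4.
Plugging P* into demand: Q* = 241 - 2.5(4) = 231.
After the shift, demand is Qd = 283 - 2.5P.
The new intersection has 72 = 7.5P, i.e. P = 9.6, Q = 259.
ΔP = 9.6 - 4 = 5.6.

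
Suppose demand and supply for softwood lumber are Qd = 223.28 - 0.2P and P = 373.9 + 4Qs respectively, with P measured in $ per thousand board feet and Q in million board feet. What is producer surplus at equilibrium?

Producer surplus = 13612.5

Solving each curve for Q: Qs = -93.475 + 0.25P.
At equilibrium Qd = Qs, so 223.28 - 0.2P = -93.475 + 0.25P; collecting terms, 316.755 = 0.45P and P* = 703.9.
Plugging P* into demand: Q* = 223.28 - 0.2(703.9) = 82.5.
Supply choke price (Qs = 0): P = 373.9. Producer surplus = ½ × (703.9 - 373.9) × 82.5 = 13612.5.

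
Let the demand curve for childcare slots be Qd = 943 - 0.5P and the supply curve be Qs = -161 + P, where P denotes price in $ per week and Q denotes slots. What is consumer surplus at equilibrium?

Equating demand and supply, 943 - 0.5P = -161 + P gives 1.5P = 1104, so P* = 736.
Substitute back: Q* = 943 - 0.5(736) = 575.
Demand choke price (Qd = 0): P = 943/0.5 = 1886. Consumer surplus = ½ × (1886 - 736) × 575 = 330625.

Consumer surplus = 330625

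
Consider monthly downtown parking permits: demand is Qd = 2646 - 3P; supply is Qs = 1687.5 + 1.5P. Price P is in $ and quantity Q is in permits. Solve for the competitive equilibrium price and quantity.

P* = 213, Q* = 2007

Set Qd = Qs: 2646 - 3P = 1687.5 + 1.5P, so 958.5 = 4.5P and P* = 213.
Plugging P* into demand: Q* = 2646 - 3(213) = 2007.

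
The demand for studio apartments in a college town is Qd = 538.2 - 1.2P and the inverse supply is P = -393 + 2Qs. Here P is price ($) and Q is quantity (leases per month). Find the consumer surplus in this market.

Consumer surplus = 36753.75

Rewriting in direct form: Qs = 196.5 + 0.5P.
Set Qd = Qs: 538.2 - 1.2P = 196.5 + 0.5P, so 341.7 = 1.7P and P* = 201.
From the demand curve, Q* = 538.2 - 1.2(201) = 297.
Demand choke price (Qd = 0): P = 538.2/1.2 = 448.5. Consumer surplus = ½ × (448.5 - 201) × 297 = 36753.75.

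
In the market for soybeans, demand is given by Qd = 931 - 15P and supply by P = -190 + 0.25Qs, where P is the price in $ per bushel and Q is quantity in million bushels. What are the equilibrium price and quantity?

P* = 9, Q* = 796

Inverting to quantity form: Qs = 760 + 4P.
The market clears where 931 - 15P = 760 + 4P. Rearranging, 19P = 171, hence P* = 9.
Then Q* = 931 - 15(9) = 796.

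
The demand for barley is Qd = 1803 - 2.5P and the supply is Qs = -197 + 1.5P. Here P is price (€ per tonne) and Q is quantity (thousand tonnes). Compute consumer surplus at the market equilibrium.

Set Qd = Qs: 1803 - 2.5P = -197 + 1.5P, so 2000 = 4P and P* = 500.
Plugging P* into demand: Q* = 1803 - 2.5(500) = 553.
Demand choke price (Qd = 0): P = 1803/2.5 = 721.2. Consumer surplus = ½ × (721.2 - 500) × 553 = 61161.8.

Consumer surplus = 61161.8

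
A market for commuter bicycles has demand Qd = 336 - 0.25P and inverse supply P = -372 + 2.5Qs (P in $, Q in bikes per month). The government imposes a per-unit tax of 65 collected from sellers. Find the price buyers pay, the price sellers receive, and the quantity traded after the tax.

Solving each curve for Q: Qs = 148.8 + 0.4P.
The tax drives a wedge P_b - P_s = 65. Substituting P_s = P_b - 65 into supply: Qs = 122.8 + 0.4P_b.
Market clearing requires 336 - 0.25P_b = 122.8 + 0.4P_b; hence 213.2 = 0.65P_b and P_b = 328.
So P_s = 263 and the quantity traded is Q = 336 - 0.25(328) = 254.

P_b = 328, P_s = 263, Q = 254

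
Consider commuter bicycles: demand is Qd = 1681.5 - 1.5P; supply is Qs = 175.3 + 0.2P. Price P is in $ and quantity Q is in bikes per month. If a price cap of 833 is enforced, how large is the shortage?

With P fixed at 833, quantity demanded is 432 and quantity supplied is 341.9.
Shortage = Qd - Qs = 432 - 341.9 = 90.1.

Shortage = 90.1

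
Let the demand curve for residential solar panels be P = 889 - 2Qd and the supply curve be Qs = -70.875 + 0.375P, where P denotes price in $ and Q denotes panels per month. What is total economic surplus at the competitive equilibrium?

Inverting to quantity form: Qd = 444.5 - 0.5P.
Equating demand and supply, 444.5 - 0.5P = -70.875 + 0.375P gives 0.875P = 515.375, so P* = 589.
Plugging P* into demand: Q* = 444.5 - 0.5(589) = 150.
Demand choke price = 889; supply choke price = 189. CS = ½(889 - 589)(150) = 22500; PS = ½(589 - 189)(150) = 30000. Total surplus = 52500.

Total surplus = 52500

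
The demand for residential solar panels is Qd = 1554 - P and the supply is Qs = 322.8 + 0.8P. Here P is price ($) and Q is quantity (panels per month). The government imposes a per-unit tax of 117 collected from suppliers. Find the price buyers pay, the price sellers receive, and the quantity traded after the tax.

Suppliers keep P_s = P_b - 117 per unit, so supply in terms of the buyer price is Qs = 229.2 + 0.8P_b.
Equate demand and the shifted supply: 1554 - P_b = 229.2 + 0.8P_b, giving 1.8P_b = 1324.8, so P_b = 736.
Then P_s = 736 - 117 = 619 and Q = 1554 - 736 = 818.

P_b = 736, P_s = 619, Q = 818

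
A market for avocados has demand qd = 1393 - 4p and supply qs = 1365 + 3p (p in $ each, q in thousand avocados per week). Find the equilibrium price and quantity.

Equating demand and supply, 1393 - 4p = 1365 + 3p gives 7p = 28, so p* = 4.
Plugging p* into demand: q* = 1393 - 4(4) = 1377.

p* = 4, q* = 1377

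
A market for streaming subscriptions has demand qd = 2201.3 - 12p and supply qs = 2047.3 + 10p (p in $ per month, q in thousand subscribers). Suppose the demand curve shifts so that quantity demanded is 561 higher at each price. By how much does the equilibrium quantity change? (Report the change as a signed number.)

Set qd = qs: 2201.3 - 12p = 2047.3 + 10p, so 154 = 22p and p* = 7.
Substitute back: q* = 2201.3 - 12(7) = 2117.3.
After the shift, demand is qd = 2762.3 - 12p.
Re-solving, 22p = 715 gives p = 32.5 and q = 2372.3.
Δq = 2372.3 - 2117.3 = 255.

Δq = 255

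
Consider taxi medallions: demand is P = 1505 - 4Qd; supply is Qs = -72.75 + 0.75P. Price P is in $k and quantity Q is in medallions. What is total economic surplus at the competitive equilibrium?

Rewriting in direct form: Qd = 376.25 - 0.25P.
Set Qd = Qs: 376.25 - 0.25P = -72.75 + 0.75P, so 449 = P and P* = 449.
Substitute back: Q* = 376.25 - 0.25(449) = 264.
Demand choke price = 1505; supply choke price = 97. CS = ½(1505 - 449)(264) = 139392; PS = ½(449 - 97)(264) = 46464. Total surplus = 185856.

Total surplus = 185856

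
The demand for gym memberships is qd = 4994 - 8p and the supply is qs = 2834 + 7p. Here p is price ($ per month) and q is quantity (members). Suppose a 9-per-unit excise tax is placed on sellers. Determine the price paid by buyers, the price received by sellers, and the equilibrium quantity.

p_b = 148.2, p_s = 139.2, q = 3808.4

The tax drives a wedge p_b - p_s = 9. Substituting p_s = p_b - 9 into supply: qs = 2771 + 7p_b.
Market clearing requires 4994 - 8p_b = 2771 + 7p_b; hence 2223 = 15p_b and p_b = 148.2.
Then p_s = 148.2 - 9 = 139.2 and q = 4994 - 8(148.2) = 3808.4.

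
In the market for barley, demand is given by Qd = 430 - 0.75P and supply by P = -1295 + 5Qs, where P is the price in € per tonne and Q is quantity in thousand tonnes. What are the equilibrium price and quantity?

Solving each curve for Q: Qs = 259 + 0.2P.
At equilibrium Qd = Qs, so 430 - 0.75P = 259 + 0.2P; collecting terms, 171 = 0.95P and P* = 180.
From the demand curve, Q* = 430 - 0.75(180) = 295.

P* = 180, Q* = 295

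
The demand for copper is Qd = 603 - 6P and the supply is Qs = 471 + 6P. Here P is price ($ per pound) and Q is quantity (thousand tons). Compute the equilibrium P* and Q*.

Set Qd = Qs: 603 - 6P = 471 + 6P, so 132 = 12P and P* = 11.
Plugging P* into demand: Q* = 603 - 6(11) = 537.

P* = 11, Q* = 537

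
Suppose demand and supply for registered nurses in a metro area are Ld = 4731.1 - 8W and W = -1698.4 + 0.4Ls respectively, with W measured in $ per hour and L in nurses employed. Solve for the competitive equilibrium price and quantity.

W* = 46.2, L* = 4361.5

Inverting to quantity form: Ls = 4246 + 2.5W.
The market clears where 4731.1 - 8W = 4246 + 2.5W. Rearranging, 10.5W = 485.1, hence W* = 46.2.
Substitute back: L* = 4731.1 - 8(46.2) = 4361.5.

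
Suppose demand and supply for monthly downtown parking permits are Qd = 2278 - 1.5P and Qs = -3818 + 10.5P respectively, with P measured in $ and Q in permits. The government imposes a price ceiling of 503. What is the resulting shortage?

Shortage = 60

At P = 503: Qd = 1523.5 and Qs = 1463.5.
Shortage = Qd - Qs = 1523.5 - 1463.5 = 60.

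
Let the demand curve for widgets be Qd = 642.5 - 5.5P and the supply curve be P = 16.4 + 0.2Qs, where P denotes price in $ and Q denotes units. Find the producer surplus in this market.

Producer surplus = 6916.9

Solving each curve for Q: Qs = -82 + 5P.
Set Qd = Qs: 642.5 - 5.5P = -82 + 5P, so 724.5 = 10.5P and P* = 69.
Then Q* = 642.5 - 5.5(69) = 263.
Supply choke price (Qs = 0): P = 16.4. Producer surplus = ½ × (69 - 16.4) × 263 = 6916.9.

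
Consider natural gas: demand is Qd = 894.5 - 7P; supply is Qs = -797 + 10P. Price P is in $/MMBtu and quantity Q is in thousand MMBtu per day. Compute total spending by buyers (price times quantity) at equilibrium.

Total spending by buyers = 19701

The market clears where 894.5 - 7P = -797 + 10P. Rearranging, 17P = 1691.5, hence P* = 99.5.
Plugging P* into demand: Q* = 894.5 - 7(99.5) = 198.
Total spending by buyers = P* × Q* = 99.5 × 198 = 19701.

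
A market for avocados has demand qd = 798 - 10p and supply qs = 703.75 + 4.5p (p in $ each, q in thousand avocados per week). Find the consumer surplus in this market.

Consumer surplus = 26864.45

At equilibrium qd = qs, so 798 - 10p = 703.75 + 4.5p; collecting terms, 94.25 = 14.5p and p* = 6.5.
Plugging p* into demand: q* = 798 - 10(6.5) = 733.
Demand choke price (qd = 0): p = 798/10 = 79.8. Consumer surplus = ½ × (79.8 - 6.5) × 733 = 26864.45.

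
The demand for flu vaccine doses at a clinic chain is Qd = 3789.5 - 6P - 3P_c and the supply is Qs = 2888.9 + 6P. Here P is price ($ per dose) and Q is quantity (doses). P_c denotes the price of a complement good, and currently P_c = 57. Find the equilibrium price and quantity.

With P_c = 57, demand is Qd = 3618.5 - 6P.
Set Qd = Qs: 3618.5 - 6P = 2888.9 + 6P, so 729.6 = 12P and P* = 60.8.
From the demand curve, Q* = 3618.5 - 6(60.8) = 3253.7.

P* = 60.8, Q* = 3253.7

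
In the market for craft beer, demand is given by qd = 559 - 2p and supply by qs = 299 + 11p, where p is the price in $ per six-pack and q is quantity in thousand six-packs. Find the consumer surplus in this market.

Consumer surplus = 67340.25

Set qd = qs: 559 - 2p = 299 + 11p, so 260 = 13p and p* = 20.
Substitute back: q* = 559 - 2(20) = 519.
Demand choke price (qd = 0): p = 559/2 = 279.5. Consumer surplus = ½ × (279.5 - 20) × 519 = 67340.25.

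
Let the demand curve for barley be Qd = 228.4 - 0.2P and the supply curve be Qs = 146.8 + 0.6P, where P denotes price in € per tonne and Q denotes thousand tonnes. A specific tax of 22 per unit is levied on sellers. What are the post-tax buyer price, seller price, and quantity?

The tax drives a wedge P_b - P_s = 22. Substituting P_s = P_b - 22 into supply: Qs = 133.6 + 0.6P_b.
Market clearing requires 228.4 - 0.2P_b = 133.6 + 0.6P_b; hence 94.8 = 0.8P_b and P_b = 118.5.
Then P_s = 118.5 - 22 = 96.5 and Q = 228.4 - 0.2(118.5) = 204.7.

P_b = 118.5, P_s = 96.5, Q = 204.7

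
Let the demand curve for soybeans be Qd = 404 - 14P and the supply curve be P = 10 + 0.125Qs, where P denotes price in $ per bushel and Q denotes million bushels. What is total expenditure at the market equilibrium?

Inverting to quantity form: Qs = -80 + 8P.
At equilibrium Qd = Qs, so 404 - 14P = -80 + 8P; collecting terms, 484 = 22P and P* = 22.
Then Q* = 404 - 14(22) = 96.
Total expenditure = P* × Q* = 22 × 96 = 2112.

Total expenditure = 2112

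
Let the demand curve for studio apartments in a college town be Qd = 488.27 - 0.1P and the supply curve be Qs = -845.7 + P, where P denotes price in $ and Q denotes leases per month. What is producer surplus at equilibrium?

Producer surplus = 67344.5

At equilibrium Qd = Qs, so 488.27 - 0.1P = -845.7 + P; collecting terms, 1333.97 = 1.1P and P* = 1212.7.
Plugging P* into demand: Q* = 488.27 - 0.1(1212.7) = 367.
Supply choke price (Qs = 0): P = 845.7. Producer surplus = ½ × (1212.7 - 845.7) × 367 = 67344.5.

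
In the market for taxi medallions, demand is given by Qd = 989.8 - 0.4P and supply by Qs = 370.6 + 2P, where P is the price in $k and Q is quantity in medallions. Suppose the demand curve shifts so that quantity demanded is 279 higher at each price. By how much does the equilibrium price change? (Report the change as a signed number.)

ΔP = 116.25

Set Qd = Qs: 989.8 - 0.4P = 370.6 + 2P, so 619.2 = 2.4P and P* = 258.
Substitute back: Q* = 989.8 - 0.4(258) = 886.6.
After the shift, demand is Qd = 1268.8 - 0.4P.
Re-solving, 2.4P = 898.2 gives P = 374.25 and Q = 1119.1.
ΔP = 374.25 - 258 = 116.25.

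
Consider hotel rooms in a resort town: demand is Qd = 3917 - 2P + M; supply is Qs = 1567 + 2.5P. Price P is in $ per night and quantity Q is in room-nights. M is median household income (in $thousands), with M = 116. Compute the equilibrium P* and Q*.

P* = 548, Q* = 2937

With M = 116, demand is Qd = 4033 - 2P.
Set Qd = Qs: 4033 - 2P = 1567 + 2.5P, so 2466 = 4.5P and P* = 548.
Then Q* = 4033 - 2(548) = 2937.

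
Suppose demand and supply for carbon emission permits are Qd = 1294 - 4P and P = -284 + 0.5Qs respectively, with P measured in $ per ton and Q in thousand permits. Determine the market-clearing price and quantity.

P* = 121, Q* = 810

Rewriting in direct form: Qs = 568 + 2P.
Equating demand and supply, 1294 - 4P = 568 + 2P gives 6P = 726, so P* = 121.
Substitute back: Q* = 1294 - 4(121) = 810.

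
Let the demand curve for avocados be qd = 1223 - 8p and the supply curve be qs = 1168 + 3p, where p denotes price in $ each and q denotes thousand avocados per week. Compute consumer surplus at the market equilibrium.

Consumer surplus = 87468.0625

At equilibrium qd = qs, so 1223 - 8p = 1168 + 3p; collecting terms, 55 = 11p and p* = 5.
Then q* = 1223 - 8(5) = 1183.
Demand choke price (qd = 0): p = 1223/8 = 152.875. Consumer surplus = ½ × (152.875 - 5) × 1183 = 87468.0625.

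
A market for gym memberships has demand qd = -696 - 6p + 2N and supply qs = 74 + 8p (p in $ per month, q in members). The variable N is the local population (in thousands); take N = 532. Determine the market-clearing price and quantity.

p* = 21, q* = 242

With N = 532, demand is qd = 368 - 6p.
The market clears where 368 - 6p = 74 + 8p. Rearranging, 14p = 294, hence p* = 21.
Substitute back: q* = 368 - 6(21) = 242.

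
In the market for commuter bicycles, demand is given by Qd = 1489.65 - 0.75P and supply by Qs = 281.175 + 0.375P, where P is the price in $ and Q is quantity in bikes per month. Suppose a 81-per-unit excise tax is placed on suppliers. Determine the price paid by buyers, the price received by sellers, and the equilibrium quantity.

P_b = 1101.2, P_s = 1020.2, Q = 663.75

The tax drives a wedge P_b - P_s = 81. Substituting P_s = P_b - 81 into supply: Qs = 250.8 + 0.375P_b.
Set Qd = Qs: 1489.65 - 0.75P_b = 250.8 + 0.375P_b, so 1238.85 = 1.125P_b and P_b = 1101.2.
So P_s = 1020.2 and the quantity traded is Q = 1489.65 - 0.75(1101.2) = 663.75.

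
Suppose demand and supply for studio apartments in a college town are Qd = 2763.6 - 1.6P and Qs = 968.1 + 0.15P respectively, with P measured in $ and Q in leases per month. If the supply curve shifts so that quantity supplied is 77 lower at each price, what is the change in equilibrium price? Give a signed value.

ΔP = 44

Set Qd = Qs: 2763.6 - 1.6P = 968.1 + 0.15P, so 1795.5 = 1.75P and P* = 1026.
Then Q* = 2763.6 - 1.6(1026) = 1122.
After the shift, supply is Qs = 891.1 + 0.15P.
The new intersection has 1872.5 = 1.75P, i.e. P = 1070, Q = 1051.6.
ΔP = 1070 - 1026 = 44.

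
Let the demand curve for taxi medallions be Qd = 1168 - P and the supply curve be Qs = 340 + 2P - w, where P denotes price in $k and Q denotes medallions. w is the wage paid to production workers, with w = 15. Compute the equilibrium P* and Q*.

P* = 281, Q* = 887

With w = 15, supply is Qs = 325 + 2P.
Equating demand and supply, 1168 - P = 325 + 2P gives 3P = 843, so P* = 281.
Plugging P* into demand: Q* = 1168 - 281 = 887.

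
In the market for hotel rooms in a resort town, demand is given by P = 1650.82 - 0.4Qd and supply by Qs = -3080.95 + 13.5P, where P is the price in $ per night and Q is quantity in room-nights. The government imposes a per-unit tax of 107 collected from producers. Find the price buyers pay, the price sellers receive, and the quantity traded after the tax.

Inverting to quantity form: Qd = 4127.05 - 2.5P.
The tax drives a wedge P_b - P_s = 107. Substituting P_s = P_b - 107 into supply: Qs = -4525.45 + 13.5P_b.
Set Qd = Qs: 4127.05 - 2.5P_b = -4525.45 + 13.5P_b, so 8652.5 = 16P_b and P_b = 540.78125.
Then P_s = 540.78125 - 107 = 433.78125 and Q = 4127.05 - 2.5(540.78125) = 2775.096875.

P_b = 540.78125, P_s = 433.78125, Q = 2775.096875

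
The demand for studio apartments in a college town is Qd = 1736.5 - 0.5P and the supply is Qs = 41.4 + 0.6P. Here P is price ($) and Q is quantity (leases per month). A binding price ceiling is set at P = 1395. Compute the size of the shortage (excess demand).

Shortage = 160.6

Evaluating both curves at the ceiling price 1395 gives Qd = 1039, Qs = 878.4.
Shortage = Qd - Qs = 1039 - 878.4 = 160.6.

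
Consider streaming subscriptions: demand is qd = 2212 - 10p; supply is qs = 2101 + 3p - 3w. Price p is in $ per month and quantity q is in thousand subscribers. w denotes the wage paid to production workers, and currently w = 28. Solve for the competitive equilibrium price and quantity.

With w = 28, supply is qs = 2017 + 3p.
At equilibrium qd = qs, so 2212 - 10p = 2017 + 3p; collecting terms, 195 = 13p and p* = 15.
From the demand curve, q* = 2212 - 10(15) = 2062.

p* = 15, q* = 2062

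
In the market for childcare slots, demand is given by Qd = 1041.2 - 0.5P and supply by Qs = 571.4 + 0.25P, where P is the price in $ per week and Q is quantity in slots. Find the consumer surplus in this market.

Equating demand and supply, 1041.2 - 0.5P = 571.4 + 0.25P gives 0.75P = 469.8, so P* = 626.4.
Substitute back: Q* = 1041.2 - 0.5(626.4) = 728.
Demand choke price (Qd = 0): P = 1041.2/0.5 = 2082.4. Consumer surplus = ½ × (2082.4 - 626.4) × 728 = 529984.

Consumer surplus = 529984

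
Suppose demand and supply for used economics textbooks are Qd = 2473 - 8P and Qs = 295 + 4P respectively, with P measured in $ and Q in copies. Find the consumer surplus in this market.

The market clears where 2473 - 8P = 295 + 4P. Rearranging, 12P = 2178, hence P* = 181.5.
From the demand curve, Q* = 2473 - 8(181.5) = 1021.
Demand choke price (Qd = 0): P = 2473/8 = 309.125. Consumer surplus = ½ × (309.125 - 181.5) × 1021 = 65152.5625.

Consumer surplus = 65152.5625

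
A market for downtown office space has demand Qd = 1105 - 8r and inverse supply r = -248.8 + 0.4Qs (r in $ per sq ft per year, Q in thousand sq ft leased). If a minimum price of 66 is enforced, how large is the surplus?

Surplus = 210

In direct form, Qs = 622 + 2.5r.
Evaluating both curves at the floor price 66 gives Qd = 577, Qs = 787.
Surplus = Qs - Qd = 787 - 577 = 210.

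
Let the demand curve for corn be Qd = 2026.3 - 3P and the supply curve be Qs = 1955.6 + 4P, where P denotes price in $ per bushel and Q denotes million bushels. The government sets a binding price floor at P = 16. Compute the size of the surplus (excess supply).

Surplus = 41.3

At P = 16: Qd = 1978.3 and Qs = 2019.6.
Surplus = Qs - Qd = 2019.6 - 1978.3 = 41.3.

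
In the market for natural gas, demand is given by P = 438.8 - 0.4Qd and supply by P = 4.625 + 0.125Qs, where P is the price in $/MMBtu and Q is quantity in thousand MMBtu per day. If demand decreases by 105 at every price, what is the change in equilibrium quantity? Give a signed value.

ΔQ = -80

Rewriting in direct form: Qd = 1097 - 2.5P and Qs = -37 + 8P.
The market clears where 1097 - 2.5P = -37 + 8P. Rearranging, 10.5P = 1134, hence P* = 108.
Substitute back: Q* = 1097 - 2.5(108) = 827.
After the shift, demand is Qd = 992 - 2.5P.
The new intersection has 1029 = 10.5P, i.e. P = 98, Q = 747.
ΔQ = 747 - 827 = -80.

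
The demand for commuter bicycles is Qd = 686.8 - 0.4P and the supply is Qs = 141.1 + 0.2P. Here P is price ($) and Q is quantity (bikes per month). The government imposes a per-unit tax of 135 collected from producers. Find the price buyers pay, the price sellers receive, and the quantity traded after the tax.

P_b = 954.5, P_s = 819.5, Q = 305

Producers keep P_s = P_b - 135 per unit, so supply in terms of the buyer price is Qs = 114.1 + 0.2P_b.
Set Qd = Qs: 686.8 - 0.4P_b = 114.1 + 0.2P_b, so 572.7 = 0.6P_b and P_b = 954.5.
Then P_s = 954.5 - 135 = 819.5 and Q = 686.8 - 0.4(954.5) = 305.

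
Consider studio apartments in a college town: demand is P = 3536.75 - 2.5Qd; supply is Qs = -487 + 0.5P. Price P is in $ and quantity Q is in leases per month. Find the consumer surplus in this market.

In direct form, Qd = 1414.7 - 0.4P.
Set Qd = Qs: 1414.7 - 0.4P = -487 + 0.5P, so 1901.7 = 0.9P and P* = 2113.
Then Q* = 1414.7 - 0.4(2113) = 569.5.
Demand choke price (Qd = 0): P = 1414.7/0.4 = 3536.75. Consumer surplus = ½ × (3536.75 - 2113) × 569.5 = 405412.8125.

Consumer surplus = 405412.8125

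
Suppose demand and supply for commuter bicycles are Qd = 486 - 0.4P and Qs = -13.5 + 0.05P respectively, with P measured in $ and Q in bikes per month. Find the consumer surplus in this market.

Set Qd = Qs: 486 - 0.4P = -13.5 + 0.05P, so 499.5 = 0.45P and P* = 1110.
Substitute back: Q* = 486 - 0.4(1110) = 42.
Demand choke price (Qd = 0): P = 486/0.4 = 1215. Consumer surplus = ½ × (1215 - 1110) × 42 = 2205.

Consumer surplus = 2205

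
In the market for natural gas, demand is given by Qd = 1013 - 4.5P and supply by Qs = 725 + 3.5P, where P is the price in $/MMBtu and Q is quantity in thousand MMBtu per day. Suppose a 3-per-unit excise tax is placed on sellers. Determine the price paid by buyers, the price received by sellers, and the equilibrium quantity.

With a tax of 3 on sellers, they supply based on the net price P_s = P_b - 3, so Qs = 714.5 + 3.5P_b.
Set Qd = Qs: 1013 - 4.5P_b = 714.5 + 3.5P_b, so 298.5 = 8P_b and P_b = 37.3125.
So P_s = 34.3125 and the quantity traded is Q = 1013 - 4.5(37.3125) = 845.09375.

P_b = 37.3125, P_s = 34.3125, Q = 845.09375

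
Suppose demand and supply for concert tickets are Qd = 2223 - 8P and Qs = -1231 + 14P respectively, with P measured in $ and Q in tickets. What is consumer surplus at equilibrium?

Consumer surplus = 58443.0625

At equilibrium Qd = Qs, so 2223 - 8P = -1231 + 14P; collecting terms, 3454 = 22P and P* = 157.
Substitute back: Q* = 2223 - 8(157) = 967.
Demand choke price (Qd = 0): P = 2223/8 = 277.875. Consumer surplus = ½ × (277.875 - 157) × 967 = 58443.0625.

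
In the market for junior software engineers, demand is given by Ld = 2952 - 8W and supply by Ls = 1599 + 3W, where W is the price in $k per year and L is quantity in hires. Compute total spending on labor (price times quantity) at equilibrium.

Total spending on labor = 242064

The market clears where 2952 - 8W = 1599 + 3W. Rearranging, 11W = 1353, hence W* = 123.
Then L* = 2952 - 8(123) = 1968.
Total spending on labor = W* × L* = 123 × 1968 = 242064.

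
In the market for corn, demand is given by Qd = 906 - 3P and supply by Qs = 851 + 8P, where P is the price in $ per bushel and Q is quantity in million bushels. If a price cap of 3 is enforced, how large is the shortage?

At P = 3: Qd = 897 and Qs = 875.
Shortage = Qd - Qs = 897 - 875 = 22.

Shortage = 22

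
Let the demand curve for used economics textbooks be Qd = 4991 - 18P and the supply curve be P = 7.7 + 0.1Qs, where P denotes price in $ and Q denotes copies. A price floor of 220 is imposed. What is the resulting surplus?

Rewriting in direct form: Qs = -77 + 10P.
With P fixed at 220, quantity demanded is 1031 and quantity supplied is 2123.
Surplus = Qs - Qd = 2123 - 1031 = 1092.

Surplus = 1092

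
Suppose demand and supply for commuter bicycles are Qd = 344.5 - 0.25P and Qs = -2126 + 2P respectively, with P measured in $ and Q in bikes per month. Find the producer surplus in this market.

Producer surplus = 1225

Equating demand and supply, 344.5 - 0.25P = -2126 + 2P gives 2.25P = 2470.5, so P* = 1098.
Substitute back: Q* = 344.5 - 0.25(1098) = 70.
Supply choke price (Qs = 0): P = 1063. Producer surplus = ½ × (1098 - 1063) × 70 = 1225.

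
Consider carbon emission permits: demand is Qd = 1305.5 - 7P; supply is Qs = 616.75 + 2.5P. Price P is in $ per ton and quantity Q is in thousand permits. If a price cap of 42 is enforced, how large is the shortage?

Evaluating both curves at the ceiling price 42 gives Qd = 1011.5, Qs = 721.75.
Shortage = Qd - Qs = 1011.5 - 721.75 = 289.75.

Shortage = 289.75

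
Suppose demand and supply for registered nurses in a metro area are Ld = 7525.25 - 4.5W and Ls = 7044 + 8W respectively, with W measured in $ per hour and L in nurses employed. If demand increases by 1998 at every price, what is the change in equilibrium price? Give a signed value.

The market clears where 7525.25 - 4.5W = 7044 + 8W. Rearranging, 12.5W = 481.25, hence W* = 38.5.
Then L* = 7525.25 - 4.5(38.5) = 7352.
After the shift, demand is Ld = 9523.25 - 4.5W.
Re-solving, 12.5W = 2479.25 gives W = 198.34 and L = 8630.72.
ΔW = 198.34 - 38.5 = 159.84.

ΔW = 159.84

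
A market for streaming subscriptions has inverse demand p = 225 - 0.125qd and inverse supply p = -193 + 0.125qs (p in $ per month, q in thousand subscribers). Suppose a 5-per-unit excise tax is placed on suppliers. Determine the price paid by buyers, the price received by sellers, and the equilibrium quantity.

p_b = 18.5, p_s = 13.5, q = 1652

Solving each curve for q: qd = 1800 - 8p and qs = 1544 + 8p.
The tax drives a wedge p_b - p_s = 5. Substituting p_s = p_b - 5 into supply: qs = 1504 + 8p_b.
Equate demand and the shifted supply: 1800 - 8p_b = 1504 + 8p_b, giving 16p_b = 296, so p_b = 18.5.
Then p_s = 18.5 - 5 = 13.5 and q = 1800 - 8(18.5) = 1652.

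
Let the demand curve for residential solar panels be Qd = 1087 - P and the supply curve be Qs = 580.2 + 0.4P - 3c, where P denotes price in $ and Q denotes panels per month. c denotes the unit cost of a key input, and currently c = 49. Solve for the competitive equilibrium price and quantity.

With c = 49, supply is Qs = 433.2 + 0.4P.
The market clears where 1087 - P = 433.2 + 0.4P. Rearranging, 1.4P = 653.8, hence P* = 467.
Plugging P* into demand: Q* = 1087 - 467 = 620.

P* = 467, Q* = 620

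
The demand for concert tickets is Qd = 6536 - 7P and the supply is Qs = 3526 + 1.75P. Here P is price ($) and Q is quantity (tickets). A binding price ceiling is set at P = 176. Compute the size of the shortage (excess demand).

Shortage = 1470

With P fixed at 176, quantity demanded is 5304 and quantity supplied is 3834.
Shortage = Qd - Qs = 5304 - 3834 = 1470.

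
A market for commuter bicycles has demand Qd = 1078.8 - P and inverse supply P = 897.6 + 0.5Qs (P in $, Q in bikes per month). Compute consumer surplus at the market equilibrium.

Consumer surplus = 7296.32

Rewriting in direct form: Qs = -1795.2 + 2P.
Equating demand and supply, 1078.8 - P = -1795.2 + 2P gives 3P = 2874, so P* = 958.
Plugging P* into demand: Q* = 1078.8 - 958 = 120.8.
Demand choke price (Qd = 0): P = 1078.8. Consumer surplus = ½ × (1078.8 - 958) × 120.8 = 7296.32.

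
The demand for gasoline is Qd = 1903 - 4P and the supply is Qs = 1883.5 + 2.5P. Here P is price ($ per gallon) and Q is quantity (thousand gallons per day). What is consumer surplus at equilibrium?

Consumer surplus = 446985.125

Set Qd = Qs: 1903 - 4P = 1883.5 + 2.5P, so 19.5 = 6.5P and P* = 3.
Plugging P* into demand: Q* = 1903 - 4(3) = 1891.
Demand choke price (Qd = 0): P = 1903/4 = 475.75. Consumer surplus = ½ × (475.75 - 3) × 1891 = 446985.125.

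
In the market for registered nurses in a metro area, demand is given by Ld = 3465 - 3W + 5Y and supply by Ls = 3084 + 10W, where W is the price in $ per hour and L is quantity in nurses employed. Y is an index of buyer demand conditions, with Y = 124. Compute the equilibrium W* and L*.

W* = 77, L* = 3854

With Y = 124, demand is Ld = 4085 - 3W.
At equilibrium Ld = Ls, so 4085 - 3W = 3084 + 10W; collecting terms, 1001 = 13W and W* = 77.
Then L* = 4085 - 3(77) = 3854.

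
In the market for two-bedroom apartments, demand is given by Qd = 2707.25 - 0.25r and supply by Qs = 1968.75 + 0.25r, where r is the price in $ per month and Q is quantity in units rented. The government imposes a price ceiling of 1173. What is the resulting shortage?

At r = 1173: Qd = 2414 and Qs = 2262.
Shortage = Qd - Qs = 2414 - 2262 = 152.

Shortage = 152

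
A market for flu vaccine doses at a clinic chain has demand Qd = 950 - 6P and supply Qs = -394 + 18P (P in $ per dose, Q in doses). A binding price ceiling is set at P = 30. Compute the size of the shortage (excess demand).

Shortage = 624

Evaluating both curves at the ceiling price 30 gives Qd = 770, Qs = 146.
Shortage = Qd - Qs = 770 - 146 = 624.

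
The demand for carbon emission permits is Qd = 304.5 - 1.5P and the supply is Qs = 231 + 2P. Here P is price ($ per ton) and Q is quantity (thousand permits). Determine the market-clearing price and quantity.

P* = 21, Q* = 273

At equilibrium Qd = Qs, so 304.5 - 1.5P = 231 + 2P; collecting terms, 73.5 = 3.5P and P* = 21.
Plugging P* into demand: Q* = 304.5 - 1.5(21) = 273.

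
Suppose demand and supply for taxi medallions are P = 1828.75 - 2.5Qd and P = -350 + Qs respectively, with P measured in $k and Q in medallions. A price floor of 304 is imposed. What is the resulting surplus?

Solving each curve for Q: Qd = 731.5 - 0.4P and Qs = 350 + P.
Evaluating both curves at the floor price 304 gives Qd = 609.9, Qs = 654.
Surplus = Qs - Qd = 654 - 609.9 = 44.1.

Surplus = 44.1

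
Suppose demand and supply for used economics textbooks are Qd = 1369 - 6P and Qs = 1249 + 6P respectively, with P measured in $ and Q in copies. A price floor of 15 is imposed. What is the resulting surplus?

Surplus = 60

At P = 15: Qd = 1279 and Qs = 1339.
Surplus = Qs - Qd = 1339 - 1279 = 60.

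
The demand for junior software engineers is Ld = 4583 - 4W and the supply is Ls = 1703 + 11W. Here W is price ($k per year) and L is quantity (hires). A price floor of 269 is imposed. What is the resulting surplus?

Surplus = 1155

Evaluating both curves at the floor price 269 gives Ld = 3507, Ls = 4662.
Surplus = Ls - Ld = 4662 - 3507 = 1155.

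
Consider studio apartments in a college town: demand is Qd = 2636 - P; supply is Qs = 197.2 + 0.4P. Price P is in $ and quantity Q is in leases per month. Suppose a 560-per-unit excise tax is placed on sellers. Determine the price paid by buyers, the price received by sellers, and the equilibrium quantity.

The tax drives a wedge P_b - P_s = 560. Substituting P_s = P_b - 560 into supply: Qs = -26.8 + 0.4P_b.
Set Qd = Qs: 2636 - P_b = -26.8 + 0.4P_b, so 2662.8 = 1.4P_b and P_b = 1902.
Then P_s = 1902 - 560 = 1342 and Q = 2636 - 1902 = 734.

P_b = 1902, P_s = 1342, Q = 734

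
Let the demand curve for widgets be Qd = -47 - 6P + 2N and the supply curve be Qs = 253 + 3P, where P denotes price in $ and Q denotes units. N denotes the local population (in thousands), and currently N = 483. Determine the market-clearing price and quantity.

With N = 483, demand is Qd = 919 - 6P.
The market clears where 919 - 6P = 253 + 3P. Rearranging, 9P = 666, hence P* = 74.
Plugging P* into demand: Q* = 919 - 6(74) = 475.

P* = 74, Q* = 475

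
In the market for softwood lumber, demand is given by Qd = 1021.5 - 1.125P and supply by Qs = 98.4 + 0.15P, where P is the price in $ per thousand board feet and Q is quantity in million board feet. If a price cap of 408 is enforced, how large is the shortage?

Shortage = 402.9

At P = 408: Qd = 562.5 and Qs = 159.6.
Shortage = Qd - Qs = 562.5 - 159.6 = 402.9.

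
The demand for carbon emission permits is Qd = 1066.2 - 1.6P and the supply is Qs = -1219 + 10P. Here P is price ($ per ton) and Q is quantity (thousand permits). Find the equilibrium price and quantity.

The market clears where 1066.2 - 1.6P = -1219 + 10P. Rearranging, 11.6P = 2285.2, hence P* = 197.
Substitute back: Q* = 1066.2 - 1.6(197) = 751.

P* = 197, Q* = 751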